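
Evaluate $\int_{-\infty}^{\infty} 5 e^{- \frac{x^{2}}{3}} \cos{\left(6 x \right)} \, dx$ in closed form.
$\frac{5 \sqrt{3} \sqrt{\pi}}{e^{27}}$

Define $I(b) = \int_{-\infty}^{\infty} 5 e^{- \frac{x^{2}}{3}} \cos{\left(b x \right)} \, dx$.

Differentiating under the integral sign,
$$I'(b) = \int_{-\infty}^{\infty} - 5 x e^{- \frac{x^{2}}{3}} \sin{\left(b x \right)} \, dx.$$

Integrate $\int_{-\infty}^{\infty} x \sin(b x)\, e^{- \frac{x^{2}}{3}}\, dx$ by parts with $u = \sin(b x)$ and $dv = x\, e^{- \frac{x^{2}}{3}}\, dx$, giving $v = - \frac{3 e^{- \frac{x^{2}}{3}}}{2}$. The boundary term vanishes and
$$\int_{-\infty}^{\infty} x \sin(b x)\, e^{- \frac{x^{2}}{3}}\, dx = \frac{3 b}{2} \int_{-\infty}^{\infty} \cos(b x)\, e^{- \frac{x^{2}}{3}}\, dx,$$
so $I'(b) = - \frac{3 b}{2}\, I(b)$.

This is a separable first-order ODE; solving with the initial condition $I(0) = \int_{-\infty}^{\infty} 5 e^{- \frac{x^{2}}{3}}\,dx = 5 \sqrt{3} \sqrt{\pi}$ gives
$$I(b) = 5 \sqrt{3} \sqrt{\pi} e^{- \frac{3 b^{2}}{4}}.$$

Setting $b = 6$:
$$I = \frac{5 \sqrt{3} \sqrt{\pi}}{e^{27}}.$$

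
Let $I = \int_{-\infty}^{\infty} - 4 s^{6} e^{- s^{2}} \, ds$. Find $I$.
$- \frac{15 \sqrt{\pi}}{2}$

Consider the simpler parametrised integral
$$J(a) = \int_{-\infty}^{\infty} - 4 e^{- a s^{2}} \, ds = - \frac{4 \sqrt{\pi}}{\sqrt{a}}.$$

Differentiating under the integral sign brings down a factor of $(-s^2)$:
$$\frac{dJ}{da} = \int_{-\infty}^{\infty} 4 s^{2} e^{- a s^{2}} \, ds = \frac{2 \sqrt{\pi}}{a^{\frac{3}{2}}}.$$

Repeating $3$ times in total — each differentiation brings down another $(-s^2)$ — gives
$$\frac{d^{3}J}{da^{3}} = \int_{-\infty}^{\infty} 4 s^{6} e^{- a s^{2}} \, ds = \frac{15 \sqrt{\pi}}{2 a^{\frac{7}{2}}},$$
and the integrand here is $(-1)^{3}$ times the target integrand, so $I = (-1)^{3}\,\frac{d^{3}J}{da^{3}} = - \frac{15 \sqrt{\pi}}{2 a^{\frac{7}{2}}}$.

Setting $a = 1$:
$$I = - \frac{15 \sqrt{\pi}}{2}.$$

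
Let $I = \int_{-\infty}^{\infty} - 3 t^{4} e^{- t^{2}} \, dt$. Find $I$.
$- \frac{9 \sqrt{\pi}}{4}$

Start from the elementary integral
$$J(a) = \int_{-\infty}^{\infty} - 3 e^{- a t^{2}} \, dt = - \frac{3 \sqrt{\pi}}{\sqrt{a}}.$$

Differentiating under the integral sign brings down a factor of $(-t^2)$:
$$\frac{dJ}{da} = \int_{-\infty}^{\infty} 3 t^{2} e^{- a t^{2}} \, dt = \frac{3 \sqrt{\pi}}{2 a^{\frac{3}{2}}}.$$

Repeating twice in total — each differentiation brings down another $(-t^2)$ — gives
$$\frac{d^{2}J}{da^{2}} = \int_{-\infty}^{\infty} - 3 t^{4} e^{- a t^{2}} \, dt = - \frac{9 \sqrt{\pi}}{4 a^{\frac{5}{2}}},$$
and the integrand here is exactly the target integrand, so $I = - \frac{9 \sqrt{\pi}}{4 a^{\frac{5}{2}}}$.

Setting $a = 1$:
$$I = - \frac{9 \sqrt{\pi}}{4}.$$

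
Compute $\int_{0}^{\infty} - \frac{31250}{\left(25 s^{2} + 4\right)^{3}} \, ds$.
$- \frac{9375 \pi}{256}$

Recall the elementary integral
$$J(a) = \int_{0}^{\infty} - \frac{2}{a^{2} + s^{2}} \, ds = - \frac{\pi}{a}.$$

Differentiating under the integral sign with respect to $a$,
$$\frac{dJ}{da} = \int_{0}^{\infty} \frac{4 a}{\left(a^{2} + s^{2}\right)^{2}} \, ds = \frac{\pi}{a^{2}},$$
so $\int_{0}^{\infty} - \frac{2}{\left(a^{2} + s^{2}\right)^{2}} \, ds = - \frac{\pi}{2 a^{3}}$.

Repeating — each differentiation of $1/(s^2+a^2)^j$ produces $-2ja/(s^2+a^2)^{j+1}$ — and dividing through by $-2ja$ at each step yields, after $2$ differentiations in total,
$$\int_{0}^{\infty} - \frac{2}{\left(a^{2} + s^{2}\right)^{3}} \, ds = - \frac{3 \pi}{8 a^{5}}.$$

Setting $a = \frac{2}{5}$:
$$I = - \frac{9375 \pi}{256}.$$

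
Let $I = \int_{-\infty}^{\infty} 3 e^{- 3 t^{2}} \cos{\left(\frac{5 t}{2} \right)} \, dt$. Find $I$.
$\frac{\sqrt{3} \sqrt{\pi}}{e^{\frac{25}{48}}}$

Let $b$ denote the cosine frequency and define $I(b) = \int_{-\infty}^{\infty} 3 e^{- 3 t^{2}} \cos{\left(b t \right)} \, dt$.

Differentiating under the integral sign,
$$I'(b) = \int_{-\infty}^{\infty} - 3 t e^{- 3 t^{2}} \sin{\left(b t \right)} \, dt.$$

Integrate $\int_{-\infty}^{\infty} t \sin(b t)\, e^{- 3 t^{2}}\, dt$ by parts with $u = \sin(b t)$ and $dv = t\, e^{- 3 t^{2}}\, dt$, giving $v = - \frac{e^{- 3 t^{2}}}{6}$. The boundary term vanishes and
$$\int_{-\infty}^{\infty} t \sin(b t)\, e^{- 3 t^{2}}\, dt = \frac{b}{6} \int_{-\infty}^{\infty} \cos(b t)\, e^{- 3 t^{2}}\, dt,$$
so $I'(b) = - \frac{b}{6}\, I(b)$.

This is a separable first-order ODE; solving with the initial condition $I(0) = \int_{-\infty}^{\infty} 3 e^{- 3 t^{2}}\,dt = \sqrt{3} \sqrt{\pi}$ gives
$$I(b) = \sqrt{3} \sqrt{\pi} e^{- \frac{b^{2}}{12}}.$$

Setting $b = \frac{5}{2}$:
$$I = \frac{\sqrt{3} \sqrt{\pi}}{e^{\frac{25}{48}}}.$$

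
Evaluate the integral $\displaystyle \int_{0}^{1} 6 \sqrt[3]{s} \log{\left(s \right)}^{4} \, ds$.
$\frac{2187}{64}$

Consider the simpler parametrised integral
$$J(a) = \int_{0}^{1} 6 s^{a} \, ds = \frac{6}{a + 1}.$$

Differentiating under the integral sign brings down a factor of $\ln s$:
$$\frac{dJ}{da} = \int_{0}^{1} 6 s^{a} \log{\left(s \right)} \, ds = - \frac{6}{\left(a + 1\right)^{2}}.$$

Repeating $4$ times in total — each differentiation brings down another $\ln s$ — gives
$$\frac{d^{4}J}{da^{4}} = \int_{0}^{1} 6 s^{a} \log{\left(s \right)}^{4} \, ds = \frac{144}{\left(a + 1\right)^{5}},$$
and the integrand here is exactly the target integrand, so $I = \frac{144}{\left(a + 1\right)^{5}}$.

Setting $a = \frac{1}{3}$:
$$I = \frac{2187}{64}.$$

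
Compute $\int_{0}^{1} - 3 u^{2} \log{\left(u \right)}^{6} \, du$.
$- \frac{80}{81}$

Begin with the known integral
$$J(a) = \int_{0}^{1} - 3 u^{a} \, du = - \frac{3}{a + 1}.$$

Differentiating under the integral sign brings down a factor of $\ln u$:
$$\frac{dJ}{da} = \int_{0}^{1} - 3 u^{a} \log{\left(u \right)} \, du = \frac{3}{\left(a + 1\right)^{2}}.$$

Repeating $6$ times in total — each differentiation brings down another $\ln u$ — gives
$$\frac{d^{6}J}{da^{6}} = \int_{0}^{1} - 3 u^{a} \log{\left(u \right)}^{6} \, du = - \frac{2160}{\left(a + 1\right)^{7}},$$
and the integrand here is exactly the target integrand, so $I = - \frac{2160}{\left(a + 1\right)^{7}}$.

Setting $a = 2$:
$$I = - \frac{80}{81}.$$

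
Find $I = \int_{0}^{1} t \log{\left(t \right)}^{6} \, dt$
$\frac{45}{8}$

Start from the elementary integral
$$J(a) = \int_{0}^{1} t^{a} \, dt = \frac{1}{a + 1}.$$

Differentiating under the integral sign brings down a factor of $\ln t$:
$$\frac{dJ}{da} = \int_{0}^{1} t^{a} \log{\left(t \right)} \, dt = - \frac{1}{\left(a + 1\right)^{2}}.$$

Repeating $6$ times in total — each differentiation brings down another $\ln t$ — gives
$$\frac{d^{6}J}{da^{6}} = \int_{0}^{1} t^{a} \log{\left(t \right)}^{6} \, dt = \frac{720}{\left(a + 1\right)^{7}},$$
and the integrand here is exactly the target integrand, so $I = \frac{720}{\left(a + 1\right)^{7}}$.

Setting $a = 1$:
$$I = \frac{45}{8}.$$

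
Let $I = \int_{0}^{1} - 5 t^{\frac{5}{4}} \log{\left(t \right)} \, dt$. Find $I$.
$\frac{80}{81}$

Start from the elementary integral
$$J(a) = \int_{0}^{1} - 5 t^{a} \, dt = - \frac{5}{a + 1}.$$

Differentiating under the integral sign brings down a factor of $\ln t$:
$$\frac{dJ}{da} = \int_{0}^{1} - 5 t^{a} \log{\left(t \right)} \, dt = \frac{5}{\left(a + 1\right)^{2}}.$$

The integral on the left is $I$, so $I = \frac{5}{\left(a + 1\right)^{2}}$.

Setting $a = \frac{5}{4}$:
$$I = \frac{80}{81}.$$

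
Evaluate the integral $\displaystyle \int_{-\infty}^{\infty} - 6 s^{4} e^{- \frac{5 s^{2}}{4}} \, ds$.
$- \frac{144 \sqrt{5} \sqrt{\pi}}{125}$

Consider the simpler parametrised integral
$$J(a) = \int_{-\infty}^{\infty} - 6 e^{- a s^{2}} \, ds = - \frac{6 \sqrt{\pi}}{\sqrt{a}}.$$

Differentiating under the integral sign brings down a factor of $(-s^2)$:
$$\frac{dJ}{da} = \int_{-\infty}^{\infty} 6 s^{2} e^{- a s^{2}} \, ds = \frac{3 \sqrt{\pi}}{a^{\frac{3}{2}}}.$$

Repeating twice in total — each differentiation brings down another $(-s^2)$ — gives
$$\frac{d^{2}J}{da^{2}} = \int_{-\infty}^{\infty} - 6 s^{4} e^{- a s^{2}} \, ds = - \frac{9 \sqrt{\pi}}{2 a^{\frac{5}{2}}},$$
and the integrand here is exactly the target integrand, so $I = - \frac{9 \sqrt{\pi}}{2 a^{\frac{5}{2}}}$.

Setting $a = \frac{5}{4}$:
$$I = - \frac{144 \sqrt{5} \sqrt{\pi}}{125}.$$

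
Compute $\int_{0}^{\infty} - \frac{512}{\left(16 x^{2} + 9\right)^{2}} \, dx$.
$- \frac{32 \pi}{27}$

Begin with the known result
$$J(a) = \int_{0}^{\infty} - \frac{2}{a^{2} + x^{2}} \, dx = - \frac{\pi}{a}.$$

Differentiating under the integral sign with respect to $a$,
$$\frac{dJ}{da} = \int_{0}^{\infty} \frac{4 a}{\left(a^{2} + x^{2}\right)^{2}} \, dx = \frac{\pi}{a^{2}},$$
so $\int_{0}^{\infty} - \frac{2}{\left(a^{2} + x^{2}\right)^{2}} \, dx = - \frac{\pi}{2 a^{3}}$.

Setting $a = \frac{3}{4}$:
$$I = - \frac{32 \pi}{27}.$$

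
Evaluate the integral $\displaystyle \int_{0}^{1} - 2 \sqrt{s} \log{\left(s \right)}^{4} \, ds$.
$- \frac{512}{81}$

Start from the elementary integral
$$J(a) = \int_{0}^{1} - 2 s^{a} \, ds = - \frac{2}{a + 1}.$$

Differentiating under the integral sign brings down a factor of $\ln s$:
$$\frac{dJ}{da} = \int_{0}^{1} - 2 s^{a} \log{\left(s \right)} \, ds = \frac{2}{\left(a + 1\right)^{2}}.$$

Repeating $4$ times in total — each differentiation brings down another $\ln s$ — gives
$$\frac{d^{4}J}{da^{4}} = \int_{0}^{1} - 2 s^{a} \log{\left(s \right)}^{4} \, ds = - \frac{48}{\left(a + 1\right)^{5}},$$
and the integrand here is exactly the target integrand, so $I = - \frac{48}{\left(a + 1\right)^{5}}$.

Setting $a = \frac{1}{2}$:
$$I = - \frac{512}{81}.$$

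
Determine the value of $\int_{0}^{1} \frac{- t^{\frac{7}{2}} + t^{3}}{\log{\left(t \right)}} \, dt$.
$\log{\left(\frac{8}{9} \right)}$

Introduce a parameter $a$ in the exponent: let $I(a) = \int_{0}^{1} \frac{- t^{\frac{7}{2}} + t^{a}}{\log{\left(t \right)}} \, dt$.

Since $\dfrac{\partial}{\partial a}\,t^{a} = t^{a} \ln t$, the $\ln t$ in the denominator cancels and
$$\frac{dI}{da} = \int_{0}^{1} t^{a} \, dt = \left[\frac{t^{a+1}}{a+1}\right]_0^1 = \frac{1}{a + 1}.$$

Integrating with respect to $a$ gives $I(a) = \log{\left(\frac{2 a}{9} + \frac{2}{9} \right)} + C$.

At $a = \frac{7}{2}$ the integrand is identically $0$, so $I(\frac{7}{2}) = 0$. The closed form gives $0$, hence $C = 0$.

Setting $a = 3$:
$$I = \log{\left(\frac{8}{9} \right)}.$$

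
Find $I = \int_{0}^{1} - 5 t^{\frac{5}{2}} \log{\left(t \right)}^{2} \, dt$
$- \frac{80}{343}$

Consider the simpler parametrised integral
$$J(a) = \int_{0}^{1} - 5 t^{a} \, dt = - \frac{5}{a + 1}.$$

Differentiating under the integral sign brings down a factor of $\ln t$:
$$\frac{dJ}{da} = \int_{0}^{1} - 5 t^{a} \log{\left(t \right)} \, dt = \frac{5}{\left(a + 1\right)^{2}}.$$

Repeating twice in total — each differentiation brings down another $\ln t$ — gives
$$\frac{d^{2}J}{da^{2}} = \int_{0}^{1} - 5 t^{a} \log{\left(t \right)}^{2} \, dt = - \frac{10}{\left(a + 1\right)^{3}},$$
and the integrand here is exactly the target integrand, so $I = - \frac{10}{\left(a + 1\right)^{3}}$.

Setting $a = \frac{5}{2}$:
$$I = - \frac{80}{343}.$$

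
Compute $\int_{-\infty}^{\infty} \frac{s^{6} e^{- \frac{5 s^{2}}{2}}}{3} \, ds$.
$\frac{\sqrt{10} \sqrt{\pi}}{125}$

Begin with the known integral
$$J(a) = \int_{-\infty}^{\infty} \frac{e^{- a s^{2}}}{3} \, ds = \frac{\sqrt{\pi}}{3 \sqrt{a}}.$$

Differentiating under the integral sign brings down a factor of $(-s^2)$:
$$\frac{dJ}{da} = \int_{-\infty}^{\infty} - \frac{s^{2} e^{- a s^{2}}}{3} \, ds = - \frac{\sqrt{\pi}}{6 a^{\frac{3}{2}}}.$$

Repeating $3$ times in total — each differentiation brings down another $(-s^2)$ — gives
$$\frac{d^{3}J}{da^{3}} = \int_{-\infty}^{\infty} - \frac{s^{6} e^{- a s^{2}}}{3} \, ds = - \frac{5 \sqrt{\pi}}{8 a^{\frac{7}{2}}},$$
and the integrand here is $(-1)^{3}$ times the target integrand, so $I = (-1)^{3}\,\frac{d^{3}J}{da^{3}} = \frac{5 \sqrt{\pi}}{8 a^{\frac{7}{2}}}$.

Setting $a = \frac{5}{2}$:
$$I = \frac{\sqrt{10} \sqrt{\pi}}{125}.$$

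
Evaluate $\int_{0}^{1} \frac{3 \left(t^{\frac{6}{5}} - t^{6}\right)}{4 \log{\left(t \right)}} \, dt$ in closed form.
$\log{\left(\frac{11^{\frac{3}{4}} \sqrt[4]{35}}{35} \right)}$

Replace the exponent $6$ by a parameter $a$: let $I(a) = \int_{0}^{1} \frac{3 \left(t^{\frac{6}{5}} - t^{a}\right)}{4 \log{\left(t \right)}} \, dt$.

Since $\dfrac{\partial}{\partial a}\,t^{a} = t^{a} \ln t$, the $\ln t$ in the denominator cancels and
$$\frac{dI}{da} = \int_{0}^{1} - \frac{3}{4} t^{a} \, dt = - \frac{3}{4} \left[\frac{t^{a+1}}{a+1}\right]_0^1 = - \frac{3}{4 a + 4}.$$

Integrating with respect to $a$ gives $I(a) = - \frac{3 \log{\left(a + 1 \right)}}{4} - \frac{3 \log{\left(5 \right)}}{4} + \frac{3 \log{\left(11 \right)}}{4} + C$.

At $a = \frac{6}{5}$ the integrand is identically $0$, so $I(\frac{6}{5}) = 0$. The closed form gives $0$, hence $C = 0$.

Setting $a = 6$:
$$I = \log{\left(\frac{11^{\frac{3}{4}} \sqrt[4]{35}}{35} \right)}.$$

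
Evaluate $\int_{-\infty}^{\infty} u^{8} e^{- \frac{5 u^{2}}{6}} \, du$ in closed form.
$\frac{1701 \sqrt{30} \sqrt{\pi}}{625}$

Begin with the known integral
$$J(a) = \int_{-\infty}^{\infty} e^{- a u^{2}} \, du = \frac{\sqrt{\pi}}{\sqrt{a}}.$$

Differentiating under the integral sign brings down a factor of $(-u^2)$:
$$\frac{dJ}{da} = \int_{-\infty}^{\infty} - u^{2} e^{- a u^{2}} \, du = - \frac{\sqrt{\pi}}{2 a^{\frac{3}{2}}}.$$

Repeating $4$ times in total — each differentiation brings down another $(-u^2)$ — gives
$$\frac{d^{4}J}{da^{4}} = \int_{-\infty}^{\infty} u^{8} e^{- a u^{2}} \, du = \frac{105 \sqrt{\pi}}{16 a^{\frac{9}{2}}},$$
and the integrand here is exactly the target integrand, so $I = \frac{105 \sqrt{\pi}}{16 a^{\frac{9}{2}}}$.

Setting $a = \frac{5}{6}$:
$$I = \frac{1701 \sqrt{30} \sqrt{\pi}}{625}.$$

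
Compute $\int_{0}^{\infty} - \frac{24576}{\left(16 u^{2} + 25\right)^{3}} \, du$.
$- \frac{1152 \pi}{3125}$

Start from the standard arctangent integral
$$J(a) = \int_{0}^{\infty} - \frac{6}{a^{2} + u^{2}} \, du = - \frac{3 \pi}{a}.$$

Differentiating under the integral sign with respect to $a$,
$$\frac{dJ}{da} = \int_{0}^{\infty} \frac{12 a}{\left(a^{2} + u^{2}\right)^{2}} \, du = \frac{3 \pi}{a^{2}},$$
so $\int_{0}^{\infty} - \frac{6}{\left(a^{2} + u^{2}\right)^{2}} \, du = - \frac{3 \pi}{2 a^{3}}$.

Repeating — each differentiation of $1/(u^2+a^2)^j$ produces $-2ja/(u^2+a^2)^{j+1}$ — and dividing through by $-2ja$ at each step yields, after $2$ differentiations in total,
$$\int_{0}^{\infty} - \frac{6}{\left(a^{2} + u^{2}\right)^{3}} \, du = - \frac{9 \pi}{8 a^{5}}.$$

Setting $a = \frac{5}{4}$:
$$I = - \frac{1152 \pi}{3125}.$$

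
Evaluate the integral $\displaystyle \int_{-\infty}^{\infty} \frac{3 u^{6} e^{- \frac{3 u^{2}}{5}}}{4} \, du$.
$\frac{625 \sqrt{15} \sqrt{\pi}}{288}$

Begin with the known integral
$$J(a) = \int_{-\infty}^{\infty} \frac{3 e^{- a u^{2}}}{4} \, du = \frac{3 \sqrt{\pi}}{4 \sqrt{a}}.$$

Differentiating under the integral sign brings down a factor of $(-u^2)$:
$$\frac{dJ}{da} = \int_{-\infty}^{\infty} - \frac{3 u^{2} e^{- a u^{2}}}{4} \, du = - \frac{3 \sqrt{\pi}}{8 a^{\frac{3}{2}}}.$$

Repeating $3$ times in total — each differentiation brings down another $(-u^2)$ — gives
$$\frac{d^{3}J}{da^{3}} = \int_{-\infty}^{\infty} - \frac{3 u^{6} e^{- a u^{2}}}{4} \, du = - \frac{45 \sqrt{\pi}}{32 a^{\frac{7}{2}}},$$
and the integrand here is $(-1)^{3}$ times the target integrand, so $I = (-1)^{3}\,\frac{d^{3}J}{da^{3}} = \frac{45 \sqrt{\pi}}{32 a^{\frac{7}{2}}}$.

Setting $a = \frac{3}{5}$:
$$I = \frac{625 \sqrt{15} \sqrt{\pi}}{288}.$$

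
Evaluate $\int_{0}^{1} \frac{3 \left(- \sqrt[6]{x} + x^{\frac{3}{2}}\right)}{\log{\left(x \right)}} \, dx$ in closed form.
$\log{\left(\frac{3375}{343} \right)}$

Introduce a parameter $a$ in the exponent: let $I(a) = \int_{0}^{1} \frac{3 \left(- \sqrt[6]{x} + x^{a}\right)}{\log{\left(x \right)}} \, dx$.

Since $\dfrac{\partial}{\partial a}\,x^{a} = x^{a} \ln x$, the $\ln x$ in the denominator cancels and
$$\frac{dI}{da} = \int_{0}^{1} 3 x^{a} \, dx = 3 \left[\frac{x^{a+1}}{a+1}\right]_0^1 = \frac{3}{a + 1}.$$

Integrating with respect to $a$ gives $I(a) = \log{\left(\frac{216 \left(a + 1\right)^{3}}{343} \right)} + C$.

At $a = \frac{1}{6}$ the integrand is identically $0$, so $I(\frac{1}{6}) = 0$. The closed form gives $0$, hence $C = 0$.

Setting $a = \frac{3}{2}$:
$$I = \log{\left(\frac{3375}{343} \right)}.$$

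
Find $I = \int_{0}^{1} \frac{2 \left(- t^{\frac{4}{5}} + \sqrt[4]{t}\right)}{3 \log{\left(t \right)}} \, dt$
$\log{\left(\frac{5 \sqrt[3]{180}}{36} \right)}$

Consider the one-parameter family: let $I(a) = \int_{0}^{1} \frac{2 \left(- t^{\frac{4}{5}} + t^{a}\right)}{3 \log{\left(t \right)}} \, dt$.

Since $\dfrac{\partial}{\partial a}\,t^{a} = t^{a} \ln t$, the $\ln t$ in the denominator cancels and
$$\frac{dI}{da} = \int_{0}^{1} \frac{2}{3} t^{a} \, dt = \frac{2}{3} \left[\frac{t^{a+1}}{a+1}\right]_0^1 = \frac{2}{3 \left(a + 1\right)}.$$

Integrating with respect to $a$ gives $I(a) = \log{\left(\frac{15^{\frac{2}{3}} \left(a + 1\right)^{\frac{2}{3}}}{9} \right)} + C$.

At $a = \frac{4}{5}$ the integrand is identically $0$, so $I(\frac{4}{5}) = 0$. The closed form gives $0$, hence $C = 0$.

Setting $a = \frac{1}{4}$:
$$I = \log{\left(\frac{5 \sqrt[3]{180}}{36} \right)}.$$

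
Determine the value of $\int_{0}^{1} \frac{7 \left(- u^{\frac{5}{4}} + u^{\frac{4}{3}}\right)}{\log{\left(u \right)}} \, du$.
$- \log{\left(\frac{10460353203}{13492928512} \right)}$

Introduce a parameter $a$ in the exponent: let $I(a) = \int_{0}^{1} \frac{7 \left(u^{\frac{4}{3}} - u^{a}\right)}{\log{\left(u \right)}} \, du$.

Since $\dfrac{\partial}{\partial a}\,u^{a} = u^{a} \ln u$, the $\ln u$ in the denominator cancels and
$$\frac{dI}{da} = \int_{0}^{1} -7 u^{a} \, du = -7 \left[\frac{u^{a+1}}{a+1}\right]_0^1 = - \frac{7}{a + 1}.$$

Integrating with respect to $a$ gives $I(a) = - \log{\left(\frac{2187 \left(a + 1\right)^{7}}{823543} \right)} + C$.

At $a = \frac{4}{3}$ the integrand is identically $0$, so $I(\frac{4}{3}) = 0$. The closed form gives $0$, hence $C = 0$.

Setting $a = \frac{5}{4}$:
$$I = - \log{\left(\frac{10460353203}{13492928512} \right)}.$$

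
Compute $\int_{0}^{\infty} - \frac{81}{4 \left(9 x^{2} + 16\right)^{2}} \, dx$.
$- \frac{27 \pi}{1024}$

Start from the standard arctangent integral
$$J(a) = \int_{0}^{\infty} - \frac{1}{4 \left(a^{2} + x^{2}\right)} \, dx = - \frac{\pi}{8 a}.$$

Differentiating under the integral sign with respect to $a$,
$$\frac{dJ}{da} = \int_{0}^{\infty} \frac{a}{2 \left(a^{2} + x^{2}\right)^{2}} \, dx = \frac{\pi}{8 a^{2}},$$
so $\int_{0}^{\infty} - \frac{1}{4 \left(a^{2} + x^{2}\right)^{2}} \, dx = - \frac{\pi}{16 a^{3}}$.

Setting $a = \frac{4}{3}$:
$$I = - \frac{27 \pi}{1024}.$$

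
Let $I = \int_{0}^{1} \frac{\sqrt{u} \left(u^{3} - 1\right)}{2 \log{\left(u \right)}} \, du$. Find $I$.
$\frac{\log{\left(3 \right)}}{2}$

Introduce a parameter $a$ in the exponent: let $I(a) = \int_{0}^{1} \frac{- \sqrt{u} + u^{a}}{2 \log{\left(u \right)}} \, du$.

Since $\dfrac{\partial}{\partial a}\,u^{a} = u^{a} \ln u$, the $\ln u$ in the denominator cancels and
$$\frac{dI}{da} = \int_{0}^{1} \frac{1}{2} u^{a} \, du = \frac{1}{2} \left[\frac{u^{a+1}}{a+1}\right]_0^1 = \frac{1}{2 \left(a + 1\right)}.$$

Integrating with respect to $a$ gives $I(a) = \log{\left(\frac{\sqrt{6} \sqrt{a + 1}}{3} \right)} + C$.

At $a = \frac{1}{2}$ the integrand is identically $0$, so $I(\frac{1}{2}) = 0$. The closed form gives $0$, hence $C = 0$.

Setting $a = \frac{7}{2}$:
$$I = \frac{\log{\left(3 \right)}}{2}.$$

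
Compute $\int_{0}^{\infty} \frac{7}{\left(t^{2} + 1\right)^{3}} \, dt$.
$\frac{21 \pi}{16}$

Begin with the known result
$$J(a) = \int_{0}^{\infty} \frac{7}{a^{2} + t^{2}} \, dt = \frac{7 \pi}{2 a}.$$

Differentiating under the integral sign with respect to $a$,
$$\frac{dJ}{da} = \int_{0}^{\infty} - \frac{14 a}{\left(a^{2} + t^{2}\right)^{2}} \, dt = - \frac{7 \pi}{2 a^{2}},$$
so $\int_{0}^{\infty} \frac{7}{\left(a^{2} + t^{2}\right)^{2}} \, dt = \frac{7 \pi}{4 a^{3}}$.

Repeating — each differentiation of $1/(t^2+a^2)^j$ produces $-2ja/(t^2+a^2)^{j+1}$ — and dividing through by $-2ja$ at each step yields, after $2$ differentiations in total,
$$\int_{0}^{\infty} \frac{7}{\left(a^{2} + t^{2}\right)^{3}} \, dt = \frac{21 \pi}{16 a^{5}}.$$

Setting $a = 1$:
$$I = \frac{21 \pi}{16}.$$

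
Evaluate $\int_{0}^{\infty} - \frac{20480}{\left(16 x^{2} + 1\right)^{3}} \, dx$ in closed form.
$- 960 \pi$

Start from the standard arctangent integral
$$J(a) = \int_{0}^{\infty} - \frac{5}{a^{2} + x^{2}} \, dx = - \frac{5 \pi}{2 a}.$$

Differentiating under the integral sign with respect to $a$,
$$\frac{dJ}{da} = \int_{0}^{\infty} \frac{10 a}{\left(a^{2} + x^{2}\right)^{2}} \, dx = \frac{5 \pi}{2 a^{2}},$$
so $\int_{0}^{\infty} - \frac{5}{\left(a^{2} + x^{2}\right)^{2}} \, dx = - \frac{5 \pi}{4 a^{3}}$.

Repeating — each differentiation of $1/(x^2+a^2)^j$ produces $-2ja/(x^2+a^2)^{j+1}$ — and dividing through by $-2ja$ at each step yields, after $2$ differentiations in total,
$$\int_{0}^{\infty} - \frac{5}{\left(a^{2} + x^{2}\right)^{3}} \, dx = - \frac{15 \pi}{16 a^{5}}.$$

Setting $a = \frac{1}{4}$:
$$I = - 960 \pi.$$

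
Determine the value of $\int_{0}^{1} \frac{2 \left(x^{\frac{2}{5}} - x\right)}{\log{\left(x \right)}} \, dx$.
$\log{\left(\frac{49}{100} \right)}$

Introduce a parameter $a$ in the exponent: let $I(a) = \int_{0}^{1} \frac{2 \left(- x + x^{a}\right)}{\log{\left(x \right)}} \, dx$.

Since $\dfrac{\partial}{\partial a}\,x^{a} = x^{a} \ln x$, the $\ln x$ in the denominator cancels and
$$\frac{dI}{da} = \int_{0}^{1} 2 x^{a} \, dx = 2 \left[\frac{x^{a+1}}{a+1}\right]_0^1 = \frac{2}{a + 1}.$$

Integrating with respect to $a$ gives $I(a) = \log{\left(\frac{\left(a + 1\right)^{2}}{4} \right)} + C$.

At $a = 1$ the integrand is identically $0$, so $I(1) = 0$. The closed form gives $0$, hence $C = 0$.

Setting $a = \frac{2}{5}$:
$$I = \log{\left(\frac{49}{100} \right)}.$$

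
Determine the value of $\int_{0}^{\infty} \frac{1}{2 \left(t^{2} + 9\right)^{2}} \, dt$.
$\frac{\pi}{216}$

Start from the standard arctangent integral
$$J(a) = \int_{0}^{\infty} \frac{1}{2 \left(a^{2} + t^{2}\right)} \, dt = \frac{\pi}{4 a}.$$

Differentiating under the integral sign with respect to $a$,
$$\frac{dJ}{da} = \int_{0}^{\infty} - \frac{a}{\left(a^{2} + t^{2}\right)^{2}} \, dt = - \frac{\pi}{4 a^{2}},$$
so $\int_{0}^{\infty} \frac{1}{2 \left(a^{2} + t^{2}\right)^{2}} \, dt = \frac{\pi}{8 a^{3}}$.

Setting $a = 3$:
$$I = \frac{\pi}{216}.$$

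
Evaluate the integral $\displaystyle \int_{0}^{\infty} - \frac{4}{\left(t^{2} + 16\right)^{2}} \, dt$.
$- \frac{\pi}{64}$

Begin with the known result
$$J(a) = \int_{0}^{\infty} - \frac{4}{a^{2} + t^{2}} \, dt = - \frac{2 \pi}{a}.$$

Differentiating under the integral sign with respect to $a$,
$$\frac{dJ}{da} = \int_{0}^{\infty} \frac{8 a}{\left(a^{2} + t^{2}\right)^{2}} \, dt = \frac{2 \pi}{a^{2}},$$
so $\int_{0}^{\infty} - \frac{4}{\left(a^{2} + t^{2}\right)^{2}} \, dt = - \frac{\pi}{a^{3}}$.

Setting $a = 4$:
$$I = - \frac{\pi}{64}.$$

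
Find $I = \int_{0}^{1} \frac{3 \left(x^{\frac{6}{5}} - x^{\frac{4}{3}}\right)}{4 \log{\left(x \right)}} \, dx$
$\log{\left(\frac{33^{\frac{3}{4}} \sqrt[4]{35}}{35} \right)}$

Introduce a parameter $a$ in the exponent: let $I(a) = \int_{0}^{1} \frac{3 \left(x^{\frac{6}{5}} - x^{a}\right)}{4 \log{\left(x \right)}} \, dx$.

Since $\dfrac{\partial}{\partial a}\,x^{a} = x^{a} \ln x$, the $\ln x$ in the denominator cancels and
$$\frac{dI}{da} = \int_{0}^{1} - \frac{3}{4} x^{a} \, dx = - \frac{3}{4} \left[\frac{x^{a+1}}{a+1}\right]_0^1 = - \frac{3}{4 a + 4}.$$

Integrating with respect to $a$ gives $I(a) = - \frac{3 \log{\left(a + 1 \right)}}{4} - \frac{3 \log{\left(5 \right)}}{4} + \frac{3 \log{\left(11 \right)}}{4} + C$.

At $a = \frac{6}{5}$ the integrand is identically $0$, so $I(\frac{6}{5}) = 0$. The closed form gives $0$, hence $C = 0$.

Setting $a = \frac{4}{3}$:
$$I = \log{\left(\frac{33^{\frac{3}{4}} \sqrt[4]{35}}{35} \right)}.$$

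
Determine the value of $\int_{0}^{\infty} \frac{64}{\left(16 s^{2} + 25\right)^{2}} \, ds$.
$\frac{4 \pi}{125}$

Start from the standard arctangent integral
$$J(a) = \int_{0}^{\infty} \frac{1}{4 \left(a^{2} + s^{2}\right)} \, ds = \frac{\pi}{8 a}.$$

Differentiating under the integral sign with respect to $a$,
$$\frac{dJ}{da} = \int_{0}^{\infty} - \frac{a}{2 \left(a^{2} + s^{2}\right)^{2}} \, ds = - \frac{\pi}{8 a^{2}},$$
so $\int_{0}^{\infty} \frac{1}{4 \left(a^{2} + s^{2}\right)^{2}} \, ds = \frac{\pi}{16 a^{3}}$.

Setting $a = \frac{5}{4}$:
$$I = \frac{4 \pi}{125}.$$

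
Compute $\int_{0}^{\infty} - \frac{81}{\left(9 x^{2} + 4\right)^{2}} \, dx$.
$- \frac{27 \pi}{32}$

Start from the standard arctangent integral
$$J(a) = \int_{0}^{\infty} - \frac{1}{a^{2} + x^{2}} \, dx = - \frac{\pi}{2 a}.$$

Differentiating under the integral sign with respect to $a$,
$$\frac{dJ}{da} = \int_{0}^{\infty} \frac{2 a}{\left(a^{2} + x^{2}\right)^{2}} \, dx = \frac{\pi}{2 a^{2}},$$
so $\int_{0}^{\infty} - \frac{1}{\left(a^{2} + x^{2}\right)^{2}} \, dx = - \frac{\pi}{4 a^{3}}$.

Setting $a = \frac{2}{3}$:
$$I = - \frac{27 \pi}{32}.$$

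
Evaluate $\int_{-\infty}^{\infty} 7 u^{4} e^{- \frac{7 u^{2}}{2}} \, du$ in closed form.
$\frac{3 \sqrt{14} \sqrt{\pi}}{49}$

Begin with the known integral
$$J(a) = \int_{-\infty}^{\infty} 7 e^{- a u^{2}} \, du = \frac{7 \sqrt{\pi}}{\sqrt{a}}.$$

Differentiating under the integral sign brings down a factor of $(-u^2)$:
$$\frac{dJ}{da} = \int_{-\infty}^{\infty} - 7 u^{2} e^{- a u^{2}} \, du = - \frac{7 \sqrt{\pi}}{2 a^{\frac{3}{2}}}.$$

Repeating twice in total — each differentiation brings down another $(-u^2)$ — gives
$$\frac{d^{2}J}{da^{2}} = \int_{-\infty}^{\infty} 7 u^{4} e^{- a u^{2}} \, du = \frac{21 \sqrt{\pi}}{4 a^{\frac{5}{2}}},$$
and the integrand here is exactly the target integrand, so $I = \frac{21 \sqrt{\pi}}{4 a^{\frac{5}{2}}}$.

Setting $a = \frac{7}{2}$:
$$I = \frac{3 \sqrt{14} \sqrt{\pi}}{49}.$$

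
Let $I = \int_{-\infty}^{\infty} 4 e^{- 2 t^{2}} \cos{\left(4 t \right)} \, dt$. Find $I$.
$\frac{2 \sqrt{2} \sqrt{\pi}}{e^{2}}$

Define $I(b) = \int_{-\infty}^{\infty} 4 e^{- 2 t^{2}} \cos{\left(b t \right)} \, dt$.

Differentiating under the integral sign,
$$I'(b) = \int_{-\infty}^{\infty} - 4 t e^{- 2 t^{2}} \sin{\left(b t \right)} \, dt.$$

Integrate $\int_{-\infty}^{\infty} t \sin(b t)\, e^{- 2 t^{2}}\, dt$ by parts with $u = \sin(b t)$ and $dv = t\, e^{- 2 t^{2}}\, dt$, giving $v = - \frac{e^{- 2 t^{2}}}{4}$. The boundary term vanishes and
$$\int_{-\infty}^{\infty} t \sin(b t)\, e^{- 2 t^{2}}\, dt = \frac{b}{4} \int_{-\infty}^{\infty} \cos(b t)\, e^{- 2 t^{2}}\, dt,$$
so $I'(b) = - \frac{b}{4}\, I(b)$.

This is a separable first-order ODE; solving with the initial condition $I(0) = \int_{-\infty}^{\infty} 4 e^{- 2 t^{2}}\,dt = 2 \sqrt{2} \sqrt{\pi}$ gives
$$I(b) = 2 \sqrt{2} \sqrt{\pi} e^{- \frac{b^{2}}{8}}.$$

Setting $b = 4$:
$$I = \frac{2 \sqrt{2} \sqrt{\pi}}{e^{2}}.$$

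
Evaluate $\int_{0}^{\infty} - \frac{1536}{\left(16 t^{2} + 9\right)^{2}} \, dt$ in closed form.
$- \frac{32 \pi}{9}$

Begin with the known result
$$J(a) = \int_{0}^{\infty} - \frac{6}{a^{2} + t^{2}} \, dt = - \frac{3 \pi}{a}.$$

Differentiating under the integral sign with respect to $a$,
$$\frac{dJ}{da} = \int_{0}^{\infty} \frac{12 a}{\left(a^{2} + t^{2}\right)^{2}} \, dt = \frac{3 \pi}{a^{2}},$$
so $\int_{0}^{\infty} - \frac{6}{\left(a^{2} + t^{2}\right)^{2}} \, dt = - \frac{3 \pi}{2 a^{3}}$.

Setting $a = \frac{3}{4}$:
$$I = - \frac{32 \pi}{9}.$$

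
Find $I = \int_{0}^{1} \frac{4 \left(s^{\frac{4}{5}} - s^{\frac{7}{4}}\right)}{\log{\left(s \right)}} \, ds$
$- \log{\left(\frac{9150625}{1679616} \right)}$

Consider the one-parameter family: let $I(a) = \int_{0}^{1} \frac{4 \left(s^{\frac{4}{5}} - s^{a}\right)}{\log{\left(s \right)}} \, ds$.

Since $\dfrac{\partial}{\partial a}\,s^{a} = s^{a} \ln s$, the $\ln s$ in the denominator cancels and
$$\frac{dI}{da} = \int_{0}^{1} -4 s^{a} \, ds = -4 \left[\frac{s^{a+1}}{a+1}\right]_0^1 = - \frac{4}{a + 1}.$$

Integrating with respect to $a$ gives $I(a) = - \log{\left(\frac{625 \left(a + 1\right)^{4}}{6561} \right)} + C$.

At $a = \frac{4}{5}$ the integrand is identically $0$, so $I(\frac{4}{5}) = 0$. The closed form gives $0$, hence $C = 0$.

Setting $a = \frac{7}{4}$:
$$I = - \log{\left(\frac{9150625}{1679616} \right)}.$$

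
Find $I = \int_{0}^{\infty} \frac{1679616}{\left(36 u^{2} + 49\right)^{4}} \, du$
$\frac{43740 \pi}{823543}$

Recall the elementary integral
$$J(a) = \int_{0}^{\infty} \frac{1}{a^{2} + u^{2}} \, du = \frac{\pi}{2 a}.$$

Differentiating under the integral sign with respect to $a$,
$$\frac{dJ}{da} = \int_{0}^{\infty} - \frac{2 a}{\left(a^{2} + u^{2}\right)^{2}} \, du = - \frac{\pi}{2 a^{2}},$$
so $\int_{0}^{\infty} \frac{1}{\left(a^{2} + u^{2}\right)^{2}} \, du = \frac{\pi}{4 a^{3}}$.

Repeating — each differentiation of $1/(u^2+a^2)^j$ produces $-2ja/(u^2+a^2)^{j+1}$ — and dividing through by $-2ja$ at each step yields, after $3$ differentiations in total,
$$\int_{0}^{\infty} \frac{1}{\left(a^{2} + u^{2}\right)^{4}} \, du = \frac{5 \pi}{32 a^{7}}.$$

Setting $a = \frac{7}{6}$:
$$I = \frac{43740 \pi}{823543}.$$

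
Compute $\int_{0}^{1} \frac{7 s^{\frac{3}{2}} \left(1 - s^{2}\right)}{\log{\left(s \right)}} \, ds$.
$- \log{\left(\frac{4782969}{78125} \right)}$

Replace the exponent $\frac{7}{2}$ by a parameter $a$: let $I(a) = \int_{0}^{1} \frac{7 \left(s^{\frac{3}{2}} - s^{a}\right)}{\log{\left(s \right)}} \, ds$.

Since $\dfrac{\partial}{\partial a}\,s^{a} = s^{a} \ln s$, the $\ln s$ in the denominator cancels and
$$\frac{dI}{da} = \int_{0}^{1} -7 s^{a} \, ds = -7 \left[\frac{s^{a+1}}{a+1}\right]_0^1 = - \frac{7}{a + 1}.$$

Integrating with respect to $a$ gives $I(a) = - \log{\left(\frac{128 \left(a + 1\right)^{7}}{78125} \right)} + C$.

At $a = \frac{3}{2}$ the integrand is identically $0$, so $I(\frac{3}{2}) = 0$. The closed form gives $0$, hence $C = 0$.

Setting $a = \frac{7}{2}$:
$$I = - \log{\left(\frac{4782969}{78125} \right)}.$$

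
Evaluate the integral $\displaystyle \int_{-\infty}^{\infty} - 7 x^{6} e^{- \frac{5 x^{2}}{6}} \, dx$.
$- \frac{567 \sqrt{30} \sqrt{\pi}}{125}$

Begin with the known integral
$$J(a) = \int_{-\infty}^{\infty} - 7 e^{- a x^{2}} \, dx = - \frac{7 \sqrt{\pi}}{\sqrt{a}}.$$

Differentiating under the integral sign brings down a factor of $(-x^2)$:
$$\frac{dJ}{da} = \int_{-\infty}^{\infty} 7 x^{2} e^{- a x^{2}} \, dx = \frac{7 \sqrt{\pi}}{2 a^{\frac{3}{2}}}.$$

Repeating $3$ times in total — each differentiation brings down another $(-x^2)$ — gives
$$\frac{d^{3}J}{da^{3}} = \int_{-\infty}^{\infty} 7 x^{6} e^{- a x^{2}} \, dx = \frac{105 \sqrt{\pi}}{8 a^{\frac{7}{2}}},$$
and the integrand here is $(-1)^{3}$ times the target integrand, so $I = (-1)^{3}\,\frac{d^{3}J}{da^{3}} = - \frac{105 \sqrt{\pi}}{8 a^{\frac{7}{2}}}$.

Setting $a = \frac{5}{6}$:
$$I = - \frac{567 \sqrt{30} \sqrt{\pi}}{125}.$$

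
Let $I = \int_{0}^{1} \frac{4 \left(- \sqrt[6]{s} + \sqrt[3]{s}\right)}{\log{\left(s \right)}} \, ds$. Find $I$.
$- \log{\left(\frac{2401}{4096} \right)}$

Introduce a parameter $a$ in the exponent: let $I(a) = \int_{0}^{1} \frac{4 \left(\sqrt[3]{s} - s^{a}\right)}{\log{\left(s \right)}} \, ds$.

Since $\dfrac{\partial}{\partial a}\,s^{a} = s^{a} \ln s$, the $\ln s$ in the denominator cancels and
$$\frac{dI}{da} = \int_{0}^{1} -4 s^{a} \, ds = -4 \left[\frac{s^{a+1}}{a+1}\right]_0^1 = - \frac{4}{a + 1}.$$

Integrating with respect to $a$ gives $I(a) = - \log{\left(\frac{81 \left(a + 1\right)^{4}}{256} \right)} + C$.

At $a = \frac{1}{3}$ the integrand is identically $0$, so $I(\frac{1}{3}) = 0$. The closed form gives $0$, hence $C = 0$.

Setting $a = \frac{1}{6}$:
$$I = - \log{\left(\frac{2401}{4096} \right)}.$$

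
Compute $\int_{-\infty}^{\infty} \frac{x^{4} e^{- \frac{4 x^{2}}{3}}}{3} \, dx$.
$\frac{9 \sqrt{3} \sqrt{\pi}}{128}$

Start from the elementary integral
$$J(a) = \int_{-\infty}^{\infty} \frac{e^{- a x^{2}}}{3} \, dx = \frac{\sqrt{\pi}}{3 \sqrt{a}}.$$

Differentiating under the integral sign brings down a factor of $(-x^2)$:
$$\frac{dJ}{da} = \int_{-\infty}^{\infty} - \frac{x^{2} e^{- a x^{2}}}{3} \, dx = - \frac{\sqrt{\pi}}{6 a^{\frac{3}{2}}}.$$

Repeating twice in total — each differentiation brings down another $(-x^2)$ — gives
$$\frac{d^{2}J}{da^{2}} = \int_{-\infty}^{\infty} \frac{x^{4} e^{- a x^{2}}}{3} \, dx = \frac{\sqrt{\pi}}{4 a^{\frac{5}{2}}},$$
and the integrand here is exactly the target integrand, so $I = \frac{\sqrt{\pi}}{4 a^{\frac{5}{2}}}$.

Setting $a = \frac{4}{3}$:
$$I = \frac{9 \sqrt{3} \sqrt{\pi}}{128}.$$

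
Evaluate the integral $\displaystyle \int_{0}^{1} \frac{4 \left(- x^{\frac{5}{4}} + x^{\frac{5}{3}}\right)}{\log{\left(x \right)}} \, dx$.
$- \log{\left(\frac{531441}{1048576} \right)}$

Replace the exponent $\frac{5}{4}$ by a parameter $a$: let $I(a) = \int_{0}^{1} \frac{4 \left(x^{\frac{5}{3}} - x^{a}\right)}{\log{\left(x \right)}} \, dx$.

Since $\dfrac{\partial}{\partial a}\,x^{a} = x^{a} \ln x$, the $\ln x$ in the denominator cancels and
$$\frac{dI}{da} = \int_{0}^{1} -4 x^{a} \, dx = -4 \left[\frac{x^{a+1}}{a+1}\right]_0^1 = - \frac{4}{a + 1}.$$

Integrating with respect to $a$ gives $I(a) = - \log{\left(\frac{81 \left(a + 1\right)^{4}}{4096} \right)} + C$.

At $a = \frac{5}{3}$ the integrand is identically $0$, so $I(\frac{5}{3}) = 0$. The closed form gives $0$, hence $C = 0$.

Setting $a = \frac{5}{4}$:
$$I = - \log{\left(\frac{531441}{1048576} \right)}.$$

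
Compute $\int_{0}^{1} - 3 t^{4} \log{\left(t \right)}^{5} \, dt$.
$\frac{72}{3125}$

Consider the simpler parametrised integral
$$J(a) = \int_{0}^{1} - 3 t^{a} \, dt = - \frac{3}{a + 1}.$$

Differentiating under the integral sign brings down a factor of $\ln t$:
$$\frac{dJ}{da} = \int_{0}^{1} - 3 t^{a} \log{\left(t \right)} \, dt = \frac{3}{\left(a + 1\right)^{2}}.$$

Repeating $5$ times in total — each differentiation brings down another $\ln t$ — gives
$$\frac{d^{5}J}{da^{5}} = \int_{0}^{1} - 3 t^{a} \log{\left(t \right)}^{5} \, dt = \frac{360}{\left(a + 1\right)^{6}},$$
and the integrand here is exactly the target integrand, so $I = \frac{360}{\left(a + 1\right)^{6}}$.

Setting $a = 4$:
$$I = \frac{72}{3125}.$$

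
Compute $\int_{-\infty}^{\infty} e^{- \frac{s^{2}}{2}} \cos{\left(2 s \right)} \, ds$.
$\frac{\sqrt{2} \sqrt{\pi}}{e^{2}}$

Treat the cosine frequency as a parameter and define $I(b) = \int_{-\infty}^{\infty} e^{- \frac{s^{2}}{2}} \cos{\left(b s \right)} \, ds$.

Differentiating under the integral sign,
$$I'(b) = \int_{-\infty}^{\infty} - s e^{- \frac{s^{2}}{2}} \sin{\left(b s \right)} \, ds.$$

Integrate $\int_{-\infty}^{\infty} s \sin(b s)\, e^{- \frac{s^{2}}{2}}\, ds$ by parts with $u = \sin(b s)$ and $dv = s\, e^{- \frac{s^{2}}{2}}\, ds$, giving $v = - e^{- \frac{s^{2}}{2}}$. The boundary term vanishes and
$$\int_{-\infty}^{\infty} s \sin(b s)\, e^{- \frac{s^{2}}{2}}\, ds = b \int_{-\infty}^{\infty} \cos(b s)\, e^{- \frac{s^{2}}{2}}\, ds,$$
so $I'(b) = - b\, I(b)$.

This is a separable first-order ODE; solving with the initial condition $I(0) = \int_{-\infty}^{\infty} e^{- \frac{s^{2}}{2}}\,ds = \sqrt{2} \sqrt{\pi}$ gives
$$I(b) = \sqrt{2} \sqrt{\pi} e^{- \frac{b^{2}}{2}}.$$

Setting $b = 2$:
$$I = \frac{\sqrt{2} \sqrt{\pi}}{e^{2}}.$$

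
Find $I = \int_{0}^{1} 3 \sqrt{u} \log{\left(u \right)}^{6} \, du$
$\frac{10240}{81}$

Begin with the known integral
$$J(a) = \int_{0}^{1} 3 u^{a} \, du = \frac{3}{a + 1}.$$

Differentiating under the integral sign brings down a factor of $\ln u$:
$$\frac{dJ}{da} = \int_{0}^{1} 3 u^{a} \log{\left(u \right)} \, du = - \frac{3}{\left(a + 1\right)^{2}}.$$

Repeating $6$ times in total — each differentiation brings down another $\ln u$ — gives
$$\frac{d^{6}J}{da^{6}} = \int_{0}^{1} 3 u^{a} \log{\left(u \right)}^{6} \, du = \frac{2160}{\left(a + 1\right)^{7}},$$
and the integrand here is exactly the target integrand, so $I = \frac{2160}{\left(a + 1\right)^{7}}$.

Setting $a = \frac{1}{2}$:
$$I = \frac{10240}{81}.$$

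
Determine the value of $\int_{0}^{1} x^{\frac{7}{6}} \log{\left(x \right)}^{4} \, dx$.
$\frac{186624}{371293}$

Start from the elementary integral
$$J(a) = \int_{0}^{1} x^{a} \, dx = \frac{1}{a + 1}.$$

Differentiating under the integral sign brings down a factor of $\ln x$:
$$\frac{dJ}{da} = \int_{0}^{1} x^{a} \log{\left(x \right)} \, dx = - \frac{1}{\left(a + 1\right)^{2}}.$$

Repeating $4$ times in total — each differentiation brings down another $\ln x$ — gives
$$\frac{d^{4}J}{da^{4}} = \int_{0}^{1} x^{a} \log{\left(x \right)}^{4} \, dx = \frac{24}{\left(a + 1\right)^{5}},$$
and the integrand here is exactly the target integrand, so $I = \frac{24}{\left(a + 1\right)^{5}}$.

Setting $a = \frac{7}{6}$:
$$I = \frac{186624}{371293}.$$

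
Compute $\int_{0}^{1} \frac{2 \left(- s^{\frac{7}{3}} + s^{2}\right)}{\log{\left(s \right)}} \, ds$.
$\log{\left(\frac{81}{100} \right)}$

Introduce a parameter $a$ in the exponent: let $I(a) = \int_{0}^{1} \frac{2 \left(- s^{\frac{7}{3}} + s^{a}\right)}{\log{\left(s \right)}} \, ds$.

Since $\dfrac{\partial}{\partial a}\,s^{a} = s^{a} \ln s$, the $\ln s$ in the denominator cancels and
$$\frac{dI}{da} = \int_{0}^{1} 2 s^{a} \, ds = 2 \left[\frac{s^{a+1}}{a+1}\right]_0^1 = \frac{2}{a + 1}.$$

Integrating with respect to $a$ gives $I(a) = \log{\left(\frac{9 \left(a + 1\right)^{2}}{100} \right)} + C$.

At $a = \frac{7}{3}$ the integrand is identically $0$, so $I(\frac{7}{3}) = 0$. The closed form gives $0$, hence $C = 0$.

Setting $a = 2$:
$$I = \log{\left(\frac{81}{100} \right)}.$$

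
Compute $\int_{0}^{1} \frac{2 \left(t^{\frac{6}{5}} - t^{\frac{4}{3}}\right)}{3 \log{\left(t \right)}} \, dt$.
$\log{\left(\frac{33^{\frac{2}{3}} \sqrt[3]{35}}{35} \right)}$

Introduce a parameter $a$ in the exponent: let $I(a) = \int_{0}^{1} \frac{2 \left(t^{\frac{6}{5}} - t^{a}\right)}{3 \log{\left(t \right)}} \, dt$.

Since $\dfrac{\partial}{\partial a}\,t^{a} = t^{a} \ln t$, the $\ln t$ in the denominator cancels and
$$\frac{dI}{da} = \int_{0}^{1} - \frac{2}{3} t^{a} \, dt = - \frac{2}{3} \left[\frac{t^{a+1}}{a+1}\right]_0^1 = - \frac{2}{3 a + 3}.$$

Integrating with respect to $a$ gives $I(a) = - \frac{2 \log{\left(a + 1 \right)}}{3} - \frac{2 \log{\left(5 \right)}}{3} + \frac{2 \log{\left(11 \right)}}{3} + C$.

At $a = \frac{6}{5}$ the integrand is identically $0$, so $I(\frac{6}{5}) = 0$. The closed form gives $0$, hence $C = 0$.

Setting $a = \frac{4}{3}$:
$$I = \log{\left(\frac{33^{\frac{2}{3}} \sqrt[3]{35}}{35} \right)}.$$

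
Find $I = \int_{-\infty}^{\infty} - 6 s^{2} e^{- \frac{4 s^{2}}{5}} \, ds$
$- \frac{15 \sqrt{5} \sqrt{\pi}}{8}$

Begin with the known integral
$$J(a) = \int_{-\infty}^{\infty} - 6 e^{- a s^{2}} \, ds = - \frac{6 \sqrt{\pi}}{\sqrt{a}}.$$

Differentiating under the integral sign brings down a factor of $(-s^2)$:
$$\frac{dJ}{da} = \int_{-\infty}^{\infty} 6 s^{2} e^{- a s^{2}} \, ds = \frac{3 \sqrt{\pi}}{a^{\frac{3}{2}}}.$$

The integral on the left is $-I$, so $I = - \frac{3 \sqrt{\pi}}{a^{\frac{3}{2}}}$.

Setting $a = \frac{4}{5}$:
$$I = - \frac{15 \sqrt{5} \sqrt{\pi}}{8}.$$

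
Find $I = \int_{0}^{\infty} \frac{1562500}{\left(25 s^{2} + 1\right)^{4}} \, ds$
$\frac{390625 \pi}{8}$

Recall the elementary integral
$$J(a) = \int_{0}^{\infty} \frac{4}{a^{2} + s^{2}} \, ds = \frac{2 \pi}{a}.$$

Differentiating under the integral sign with respect to $a$,
$$\frac{dJ}{da} = \int_{0}^{\infty} - \frac{8 a}{\left(a^{2} + s^{2}\right)^{2}} \, ds = - \frac{2 \pi}{a^{2}},$$
so $\int_{0}^{\infty} \frac{4}{\left(a^{2} + s^{2}\right)^{2}} \, ds = \frac{\pi}{a^{3}}$.

Repeating — each differentiation of $1/(s^2+a^2)^j$ produces $-2ja/(s^2+a^2)^{j+1}$ — and dividing through by $-2ja$ at each step yields, after $3$ differentiations in total,
$$\int_{0}^{\infty} \frac{4}{\left(a^{2} + s^{2}\right)^{4}} \, ds = \frac{5 \pi}{8 a^{7}}.$$

Setting $a = \frac{1}{5}$:
$$I = \frac{390625 \pi}{8}.$$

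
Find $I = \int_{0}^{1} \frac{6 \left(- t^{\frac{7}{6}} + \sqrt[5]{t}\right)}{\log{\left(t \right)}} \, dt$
$\log{\left(\frac{2176782336}{75418890625} \right)}$

Replace the exponent $\frac{1}{5}$ by a parameter $a$: let $I(a) = \int_{0}^{1} \frac{6 \left(- t^{\frac{7}{6}} + t^{a}\right)}{\log{\left(t \right)}} \, dt$.

Since $\dfrac{\partial}{\partial a}\,t^{a} = t^{a} \ln t$, the $\ln t$ in the denominator cancels and
$$\frac{dI}{da} = \int_{0}^{1} 6 t^{a} \, dt = 6 \left[\frac{t^{a+1}}{a+1}\right]_0^1 = \frac{6}{a + 1}.$$

Integrating with respect to $a$ gives $I(a) = \log{\left(\frac{46656 \left(a + 1\right)^{6}}{4826809} \right)} + C$.

At $a = \frac{7}{6}$ the integrand is identically $0$, so $I(\frac{7}{6}) = 0$. The closed form gives $0$, hence $C = 0$.

Setting $a = \frac{1}{5}$:
$$I = \log{\left(\frac{2176782336}{75418890625} \right)}.$$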